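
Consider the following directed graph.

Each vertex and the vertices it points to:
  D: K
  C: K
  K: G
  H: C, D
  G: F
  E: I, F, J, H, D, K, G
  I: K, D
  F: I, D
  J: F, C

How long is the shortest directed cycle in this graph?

For each vertex v, BFS finds the shortest path from v back to v.
The shortest such closed walk is I → K → G → F → I, length 4.

4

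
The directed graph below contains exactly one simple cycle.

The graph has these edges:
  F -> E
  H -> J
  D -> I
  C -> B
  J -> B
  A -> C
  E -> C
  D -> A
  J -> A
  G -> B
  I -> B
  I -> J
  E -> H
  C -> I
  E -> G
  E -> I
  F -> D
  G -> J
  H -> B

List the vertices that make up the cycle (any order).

A, C, I, J

DFS with gray/black marking from J:
J gray
  A gray
    C gray
      B gray
      B black
      I gray
        I→B: B black — skip
        I→J: J is gray → back edge
Back edge closes the cycle J → A → C → I → J; its vertices are {A, C, I, J}.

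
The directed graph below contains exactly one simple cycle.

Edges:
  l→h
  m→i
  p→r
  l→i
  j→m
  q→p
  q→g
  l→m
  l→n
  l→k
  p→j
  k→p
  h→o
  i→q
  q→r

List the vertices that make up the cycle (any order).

DFS with gray/black marking from m:
m gray
  i gray
    q gray
      g gray
      g black
      p gray
        r gray
        r black
        j gray
          j→m: m is gray → back edge
Back edge closes the cycle m → i → q → p → j → m; its vertices are {i, j, m, p, q}.

i, j, m, p, q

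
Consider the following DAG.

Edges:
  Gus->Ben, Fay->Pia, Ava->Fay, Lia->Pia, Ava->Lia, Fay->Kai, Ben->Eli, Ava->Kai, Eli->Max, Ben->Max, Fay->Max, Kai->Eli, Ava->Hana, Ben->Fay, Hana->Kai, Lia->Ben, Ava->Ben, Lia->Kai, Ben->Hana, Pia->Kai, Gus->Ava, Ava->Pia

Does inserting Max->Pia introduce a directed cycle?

Yes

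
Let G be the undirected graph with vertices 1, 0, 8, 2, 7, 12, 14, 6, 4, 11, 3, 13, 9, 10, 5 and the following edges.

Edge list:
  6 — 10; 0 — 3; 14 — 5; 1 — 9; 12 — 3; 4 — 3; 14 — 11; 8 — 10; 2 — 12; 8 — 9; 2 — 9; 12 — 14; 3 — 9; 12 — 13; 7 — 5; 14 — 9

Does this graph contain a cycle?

Yes

DFS, tracking each vertex's parent; an edge to a visited non-parent vertex closes a cycle.
Start from 10:
visit 10 (parent –)
  visit 8 (parent 10)
    visit 9 (parent 8)
      visit 14 (parent 9)
        visit 11 (parent 14)
          11–14: parent, skip
        14–9: parent, skip
        visit 5 (parent 14)
          visit 7 (parent 5)
            7–5: parent, skip
          5–14: parent, skip
        visit 12 (parent 14)
          visit 3 (parent 12)
            3–12: parent, skip
            visit 4 (parent 3)
              4–3: parent, skip
            3–9: 9 visited and ≠ parent → cycle
Cycle: 9 – 14 – 12 – 3 – 9.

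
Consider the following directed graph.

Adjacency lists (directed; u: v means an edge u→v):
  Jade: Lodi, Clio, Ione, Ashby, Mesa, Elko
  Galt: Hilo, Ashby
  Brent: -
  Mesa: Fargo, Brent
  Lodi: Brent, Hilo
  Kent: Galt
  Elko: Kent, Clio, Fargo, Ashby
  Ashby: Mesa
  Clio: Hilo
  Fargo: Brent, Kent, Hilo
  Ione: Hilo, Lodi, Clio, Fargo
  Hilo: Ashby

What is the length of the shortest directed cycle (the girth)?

4

For each vertex v, BFS finds the shortest path from v back to v.
The shortest such closed walk is Mesa → Fargo → Hilo → Ashby → Mesa, length 4.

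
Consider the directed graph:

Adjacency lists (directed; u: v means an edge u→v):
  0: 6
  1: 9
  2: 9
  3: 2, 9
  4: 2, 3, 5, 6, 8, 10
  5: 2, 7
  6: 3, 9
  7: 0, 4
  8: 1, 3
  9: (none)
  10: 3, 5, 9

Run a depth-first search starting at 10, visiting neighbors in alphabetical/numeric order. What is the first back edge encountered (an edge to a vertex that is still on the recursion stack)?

4→5

DFS from 10 (visiting neighbors in alphabetical/numeric order); mark gray on enter, black on exit:
10 gray
  3 gray
    2 gray
      9 gray
      9 black
    2 black
    3→9: 9 black — skip
  3 black
  5 gray
    5→2: 2 black — skip
    7 gray
      0 gray
        6 gray
          6→3: 3 black — skip
          6→9: 9 black — skip
        6 black
      0 black
      4 gray
        4→2: 2 black — skip
        4→3: 3 black — skip
        4→5: 5 is gray → back edge
First back edge: 4 → 5.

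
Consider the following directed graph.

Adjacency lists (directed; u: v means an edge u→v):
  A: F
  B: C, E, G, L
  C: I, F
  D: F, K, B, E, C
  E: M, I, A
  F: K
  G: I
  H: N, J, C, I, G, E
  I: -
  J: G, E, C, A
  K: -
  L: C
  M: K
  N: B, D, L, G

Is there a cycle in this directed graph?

DFS with white/gray/black marking, starting from J:
J gray
  G gray
    I gray
    I black
  G black
  E gray
    M gray
      K gray
      K black
    M black
    E→I: I black — skip
    A gray
      F gray
        F→K: K black — skip
      F black
    A black
  E black
  C gray
    C→I: I black — skip
    C→F: F black — skip
  C black
  J→A: A black — skip
J black
B gray
  B→C: C black — skip
  B→E: E black — skip
  B→G: G black — skip
  L gray
    L→C: C black — skip
  L black
B black
D gray
  D→F: F black — skip
  D→K: K black — skip
  D→B: B black — skip
  D→E: E black — skip
  D→C: C black — skip
D black
H gray
  N gray
    N→B: B black — skip
    N→D: D black — skip
    N→L: L black — skip
    N→G: G black — skip
  N black
  H→J: J black — skip
  H→C: C black — skip
  H→I: I black — skip
  H→G: G black — skip
  H→E: E black — skip
H black
Every edge goes to a white or black vertex — no back edge, so the graph is acyclic.

No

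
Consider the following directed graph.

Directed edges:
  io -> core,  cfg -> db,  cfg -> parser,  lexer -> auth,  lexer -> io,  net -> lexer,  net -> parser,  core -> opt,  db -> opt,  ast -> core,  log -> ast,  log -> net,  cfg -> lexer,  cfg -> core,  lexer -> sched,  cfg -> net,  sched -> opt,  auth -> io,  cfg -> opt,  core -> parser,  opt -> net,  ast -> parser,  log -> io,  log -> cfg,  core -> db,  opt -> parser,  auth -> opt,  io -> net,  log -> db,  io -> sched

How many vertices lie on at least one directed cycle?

A vertex is on a directed cycle iff it belongs to a strongly connected component of size ≥ 2 (or has a self-loop).
The vertices on cycles are {db, io, net, opt, auth, core, lexer, sched} — 8 in total.

8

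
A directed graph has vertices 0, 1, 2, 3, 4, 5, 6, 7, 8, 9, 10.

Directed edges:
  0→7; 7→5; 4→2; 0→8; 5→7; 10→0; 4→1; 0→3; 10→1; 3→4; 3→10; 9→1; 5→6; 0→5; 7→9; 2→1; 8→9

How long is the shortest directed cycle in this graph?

2

For each vertex v, BFS finds the shortest path from v back to v.
The shortest such closed walk is 5 → 7 → 5, length 2.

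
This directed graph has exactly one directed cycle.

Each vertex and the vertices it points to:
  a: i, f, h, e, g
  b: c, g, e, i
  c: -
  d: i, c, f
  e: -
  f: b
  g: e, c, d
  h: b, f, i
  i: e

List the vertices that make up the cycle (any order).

b, d, f, g

DFS with gray/black marking from g:
g gray
  e gray
  e black
  c gray
  c black
  d gray
    i gray
      i→e: e black — skip
    i black
    d→c: c black — skip
    f gray
      b gray
        b→c: c black — skip
        b→g: g is gray → back edge
Back edge closes the cycle g → d → f → b → g; its vertices are {b, d, f, g}.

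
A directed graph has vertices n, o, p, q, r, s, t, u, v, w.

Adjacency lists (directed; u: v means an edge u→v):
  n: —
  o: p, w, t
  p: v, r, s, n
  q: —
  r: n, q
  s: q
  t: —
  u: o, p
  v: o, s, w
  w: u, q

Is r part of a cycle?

r lies on a cycle iff there is a path from r back to itself.
Exploring from r, it never reaches itself; equivalently, its strongly connected component is a singleton.

No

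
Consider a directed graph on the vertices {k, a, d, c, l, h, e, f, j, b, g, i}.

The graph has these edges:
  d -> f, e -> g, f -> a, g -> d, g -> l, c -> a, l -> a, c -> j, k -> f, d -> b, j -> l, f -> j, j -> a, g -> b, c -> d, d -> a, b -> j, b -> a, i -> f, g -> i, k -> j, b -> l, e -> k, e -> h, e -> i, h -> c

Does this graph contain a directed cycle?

No

DFS with white/gray/black marking, starting from a:
a gray
a black
k gray
  j gray
    j→a: a black — skip
    l gray
      l→a: a black — skip
    l black
  j black
  f gray
    f→j: j black — skip
    f→a: a black — skip
  f black
k black
d gray
  d→f: f black — skip
  d→a: a black — skip
  b gray
    b→a: a black — skip
    b→j: j black — skip
    b→l: l black — skip
  b black
d black
c gray
  c→j: j black — skip
  c→d: d black — skip
  c→a: a black — skip
c black
h gray
  h→c: c black — skip
h black
e gray
  e→k: k black — skip
  g gray
    g→d: d black — skip
    i gray
      i→f: f black — skip
    i black
    g→l: l black — skip
    g→b: b black — skip
  g black
  e→i: i black — skip
  e→h: h black — skip
e black
Every edge goes to a white or black vertex — no back edge, so the graph is acyclic.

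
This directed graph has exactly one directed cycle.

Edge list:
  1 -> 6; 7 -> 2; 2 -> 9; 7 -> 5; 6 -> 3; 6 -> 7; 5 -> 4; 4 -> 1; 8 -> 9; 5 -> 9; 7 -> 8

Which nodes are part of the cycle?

DFS with gray/black marking from 6:
6 gray
  7 gray
    5 gray
      4 gray
        1 gray
          1→6: 6 is gray → back edge
Back edge closes the cycle 6 → 7 → 5 → 4 → 1 → 6; its vertices are {1, 4, 5, 6, 7}.

1, 4, 5, 6, 7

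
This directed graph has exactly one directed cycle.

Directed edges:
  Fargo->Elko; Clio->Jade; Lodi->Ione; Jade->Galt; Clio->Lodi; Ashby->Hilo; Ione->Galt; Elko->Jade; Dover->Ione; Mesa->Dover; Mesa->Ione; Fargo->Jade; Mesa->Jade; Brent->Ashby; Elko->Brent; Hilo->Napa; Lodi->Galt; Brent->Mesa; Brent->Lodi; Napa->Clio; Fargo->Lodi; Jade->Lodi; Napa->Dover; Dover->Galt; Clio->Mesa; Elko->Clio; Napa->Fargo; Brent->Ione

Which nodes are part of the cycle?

DFS with gray/black marking from Elko:
Elko gray
  Brent gray
    Mesa gray
      Jade gray
        Lodi gray
          Ione gray
            Galt gray
            Galt black
          Ione black
          Lodi→Galt: Galt black — skip
        Lodi black
        Jade→Galt: Galt black — skip
      Jade black
      Mesa→Ione: Ione black — skip
      Dover gray
        Dover→Ione: Ione black — skip
        Dover→Galt: Galt black — skip
      Dover black
    Mesa black
    Ashby gray
      Hilo gray
        Napa gray
          Napa→Dover: Dover black — skip
          Clio gray
            Clio→Mesa: Mesa black — skip
            Clio→Lodi: Lodi black — skip
            Clio→Jade: Jade black — skip
          Clio black
          Fargo gray
            Fargo→Jade: Jade black — skip
            Fargo→Lodi: Lodi black — skip
            Fargo→Elko: Elko is gray → back edge
Back edge closes the cycle Elko → Brent → Ashby → Hilo → Napa → Fargo → Elko; its vertices are {Elko, Hilo, Napa, Ashby, Brent, Fargo}.

Elko, Hilo, Napa, Ashby, Brent, Fargo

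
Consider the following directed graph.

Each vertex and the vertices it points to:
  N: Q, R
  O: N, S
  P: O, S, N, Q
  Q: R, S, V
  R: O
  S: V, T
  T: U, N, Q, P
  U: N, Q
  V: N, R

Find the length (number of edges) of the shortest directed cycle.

3

For each vertex v, BFS finds the shortest path from v back to v.
The shortest such closed walk is T → P → S → T, length 3.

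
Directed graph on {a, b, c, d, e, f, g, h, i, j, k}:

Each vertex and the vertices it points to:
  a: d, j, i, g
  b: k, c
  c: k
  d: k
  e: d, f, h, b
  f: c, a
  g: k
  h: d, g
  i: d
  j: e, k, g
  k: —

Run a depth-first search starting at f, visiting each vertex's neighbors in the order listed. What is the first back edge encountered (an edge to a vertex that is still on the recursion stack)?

e→f

DFS from f (visiting each vertex's neighbors in the order listed); mark gray on enter, black on exit:
f gray
  c gray
    k gray
    k black
  c black
  a gray
    d gray
      d→k: k black — skip
    d black
    j gray
      e gray
        e→d: d black — skip
        e→f: f is gray → back edge
First back edge: e → f.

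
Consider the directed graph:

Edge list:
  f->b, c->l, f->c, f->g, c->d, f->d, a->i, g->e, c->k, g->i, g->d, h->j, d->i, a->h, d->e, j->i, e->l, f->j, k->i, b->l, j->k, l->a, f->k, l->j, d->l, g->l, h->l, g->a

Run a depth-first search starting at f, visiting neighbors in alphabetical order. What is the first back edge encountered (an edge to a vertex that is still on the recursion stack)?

h->l

DFS from f (visiting neighbors in alphabetical order); mark gray on enter, black on exit:
f gray
  b gray
    l gray
      a gray
        h gray
          j gray
            i gray
            i black
            k gray
              k→i: i black — skip
            k black
          j black
          h→l: l is gray → back edge
First back edge: h → l.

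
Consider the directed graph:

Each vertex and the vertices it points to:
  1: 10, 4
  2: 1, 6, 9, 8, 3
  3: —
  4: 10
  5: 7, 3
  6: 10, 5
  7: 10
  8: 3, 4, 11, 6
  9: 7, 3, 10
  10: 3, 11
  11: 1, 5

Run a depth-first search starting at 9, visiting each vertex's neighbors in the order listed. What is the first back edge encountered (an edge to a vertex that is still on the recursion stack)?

DFS from 9 (visiting each vertex's neighbors in the order listed); mark gray on enter, black on exit:
9 gray
  7 gray
    10 gray
      3 gray
      3 black
      11 gray
        1 gray
          1→10: 10 is gray → back edge
First back edge: 1 → 10.

1→10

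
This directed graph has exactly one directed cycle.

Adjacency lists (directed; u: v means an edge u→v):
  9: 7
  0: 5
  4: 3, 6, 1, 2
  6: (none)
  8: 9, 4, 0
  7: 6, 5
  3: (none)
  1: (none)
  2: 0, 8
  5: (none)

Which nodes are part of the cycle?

2, 4, 8

DFS with gray/black marking from 4:
4 gray
  3 gray
  3 black
  6 gray
  6 black
  1 gray
  1 black
  2 gray
    0 gray
      5 gray
      5 black
    0 black
    8 gray
      9 gray
        7 gray
          7→6: 6 black — skip
          7→5: 5 black — skip
        7 black
      9 black
      8→4: 4 is gray → back edge
Back edge closes the cycle 4 → 2 → 8 → 4; its vertices are {2, 4, 8}.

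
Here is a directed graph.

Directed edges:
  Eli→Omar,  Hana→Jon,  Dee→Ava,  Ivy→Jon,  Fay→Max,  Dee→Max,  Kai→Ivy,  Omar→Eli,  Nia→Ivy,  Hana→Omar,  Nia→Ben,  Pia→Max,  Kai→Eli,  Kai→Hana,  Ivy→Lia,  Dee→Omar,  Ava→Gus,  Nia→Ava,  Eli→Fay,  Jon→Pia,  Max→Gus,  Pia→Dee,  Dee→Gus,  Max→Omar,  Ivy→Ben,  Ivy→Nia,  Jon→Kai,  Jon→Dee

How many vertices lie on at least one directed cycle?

A vertex is on a directed cycle iff it belongs to a strongly connected component of size ≥ 2 (or has a self-loop).
The vertices on cycles are {Eli, Fay, Ivy, Jon, Kai, Max, Nia, Hana, Omar} — 9 in total.

9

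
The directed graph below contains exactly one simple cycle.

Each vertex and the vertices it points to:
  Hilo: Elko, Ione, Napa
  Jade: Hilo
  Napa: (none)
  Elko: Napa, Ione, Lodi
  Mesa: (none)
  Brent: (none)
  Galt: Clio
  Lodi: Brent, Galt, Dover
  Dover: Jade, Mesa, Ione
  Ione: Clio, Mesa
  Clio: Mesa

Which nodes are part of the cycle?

Elko, Hilo, Jade, Lodi, Dover

DFS with gray/black marking from Hilo:
Hilo gray
  Elko gray
    Napa gray
    Napa black
    Ione gray
      Clio gray
        Mesa gray
        Mesa black
      Clio black
      Ione→Mesa: Mesa black — skip
    Ione black
    Lodi gray
      Brent gray
      Brent black
      Galt gray
        Galt→Clio: Clio black — skip
      Galt black
      Dover gray
        Jade gray
          Jade→Hilo: Hilo is gray → back edge
Back edge closes the cycle Hilo → Elko → Lodi → Dover → Jade → Hilo; its vertices are {Elko, Hilo, Jade, Lodi, Dover}.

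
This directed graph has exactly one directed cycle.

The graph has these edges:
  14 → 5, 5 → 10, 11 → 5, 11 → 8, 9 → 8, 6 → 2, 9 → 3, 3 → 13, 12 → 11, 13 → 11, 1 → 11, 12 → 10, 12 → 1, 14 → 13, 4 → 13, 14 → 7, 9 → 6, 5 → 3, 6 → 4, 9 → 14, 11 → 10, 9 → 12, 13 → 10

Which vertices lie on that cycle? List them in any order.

3, 5, 11, 13

DFS with gray/black marking from 3:
3 gray
  13 gray
    11 gray
      8 gray
      8 black
      5 gray
        10 gray
        10 black
        5→3: 3 is gray → back edge
Back edge closes the cycle 3 → 13 → 11 → 5 → 3; its vertices are {3, 5, 11, 13}.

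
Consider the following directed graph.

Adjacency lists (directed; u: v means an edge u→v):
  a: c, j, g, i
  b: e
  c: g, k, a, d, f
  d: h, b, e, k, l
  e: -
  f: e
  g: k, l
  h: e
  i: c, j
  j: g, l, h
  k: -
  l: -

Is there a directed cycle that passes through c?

Yes

c is on a cycle iff c can reach itself via ≥1 edge.
c → a → c — yes.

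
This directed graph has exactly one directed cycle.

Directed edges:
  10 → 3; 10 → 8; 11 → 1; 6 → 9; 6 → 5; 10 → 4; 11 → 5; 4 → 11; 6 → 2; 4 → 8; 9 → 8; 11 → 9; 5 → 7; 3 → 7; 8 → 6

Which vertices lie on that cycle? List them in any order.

6, 8, 9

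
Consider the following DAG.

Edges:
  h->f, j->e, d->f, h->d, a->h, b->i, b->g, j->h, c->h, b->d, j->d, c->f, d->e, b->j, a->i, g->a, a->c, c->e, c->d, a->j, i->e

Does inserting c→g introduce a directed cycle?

Yes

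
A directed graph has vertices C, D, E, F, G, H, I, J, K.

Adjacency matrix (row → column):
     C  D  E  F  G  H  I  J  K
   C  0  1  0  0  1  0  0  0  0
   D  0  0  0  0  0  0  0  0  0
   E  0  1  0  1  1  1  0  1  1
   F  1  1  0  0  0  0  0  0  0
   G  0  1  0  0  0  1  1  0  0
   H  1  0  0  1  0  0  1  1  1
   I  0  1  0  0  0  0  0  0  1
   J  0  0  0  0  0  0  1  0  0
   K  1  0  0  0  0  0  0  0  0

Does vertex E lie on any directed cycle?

No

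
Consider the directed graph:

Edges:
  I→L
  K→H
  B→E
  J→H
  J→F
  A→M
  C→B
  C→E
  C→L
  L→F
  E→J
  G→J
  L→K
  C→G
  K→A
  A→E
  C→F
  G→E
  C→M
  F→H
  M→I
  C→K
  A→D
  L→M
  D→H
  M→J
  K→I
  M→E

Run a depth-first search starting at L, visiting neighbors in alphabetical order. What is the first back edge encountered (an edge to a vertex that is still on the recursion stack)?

I→L

DFS from L (visiting neighbors in alphabetical order); mark gray on enter, black on exit:
L gray
  F gray
    H gray
    H black
  F black
  K gray
    A gray
      D gray
        D→H: H black — skip
      D black
      E gray
        J gray
          J→F: F black — skip
          J→H: H black — skip
        J black
      E black
      M gray
        M→E: E black — skip
        I gray
          I→L: L is gray → back edge
First back edge: I → L.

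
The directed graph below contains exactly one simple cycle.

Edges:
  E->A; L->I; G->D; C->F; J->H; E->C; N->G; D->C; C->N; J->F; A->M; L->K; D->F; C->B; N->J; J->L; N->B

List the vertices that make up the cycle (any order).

C, D, G, N

DFS with gray/black marking from C:
C gray
  B gray
  B black
  N gray
    G gray
      D gray
        F gray
        F black
        D→C: C is gray → back edge
Back edge closes the cycle C → N → G → D → C; its vertices are {C, D, G, N}.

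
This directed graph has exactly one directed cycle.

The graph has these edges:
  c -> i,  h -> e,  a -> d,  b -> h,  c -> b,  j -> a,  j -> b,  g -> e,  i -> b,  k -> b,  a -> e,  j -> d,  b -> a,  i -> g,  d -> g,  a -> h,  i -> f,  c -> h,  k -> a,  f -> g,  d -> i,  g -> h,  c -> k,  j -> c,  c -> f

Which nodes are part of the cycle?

DFS with gray/black marking from d:
d gray
  i gray
    g gray
      h gray
        e gray
        e black
      h black
      g→e: e black — skip
    g black
    f gray
      f→g: g black — skip
    f black
    b gray
      a gray
        a→d: d is gray → back edge
Back edge closes the cycle d → i → b → a → d; its vertices are {a, b, d, i}.

a, b, d, i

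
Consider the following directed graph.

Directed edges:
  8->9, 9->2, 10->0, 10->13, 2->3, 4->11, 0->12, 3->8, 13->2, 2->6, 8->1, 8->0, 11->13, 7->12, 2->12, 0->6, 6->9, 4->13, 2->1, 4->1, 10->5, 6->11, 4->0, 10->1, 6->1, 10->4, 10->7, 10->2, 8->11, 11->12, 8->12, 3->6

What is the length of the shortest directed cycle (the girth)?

3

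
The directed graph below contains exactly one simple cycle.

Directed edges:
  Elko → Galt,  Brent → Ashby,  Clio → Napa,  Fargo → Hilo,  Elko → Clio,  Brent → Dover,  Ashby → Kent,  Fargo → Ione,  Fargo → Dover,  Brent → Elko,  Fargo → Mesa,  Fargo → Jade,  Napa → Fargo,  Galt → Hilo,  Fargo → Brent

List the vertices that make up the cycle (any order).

DFS with gray/black marking from Fargo:
Fargo gray
  Mesa gray
  Mesa black
  Jade gray
  Jade black
  Dover gray
  Dover black
  Ione gray
  Ione black
  Hilo gray
  Hilo black
  Brent gray
    Brent→Dover: Dover black — skip
    Elko gray
      Galt gray
        Galt→Hilo: Hilo black — skip
      Galt black
      Clio gray
        Napa gray
          Napa→Fargo: Fargo is gray → back edge
Back edge closes the cycle Fargo → Brent → Elko → Clio → Napa → Fargo; its vertices are {Clio, Elko, Napa, Brent, Fargo}.

Clio, Elko, Napa, Brent, Fargo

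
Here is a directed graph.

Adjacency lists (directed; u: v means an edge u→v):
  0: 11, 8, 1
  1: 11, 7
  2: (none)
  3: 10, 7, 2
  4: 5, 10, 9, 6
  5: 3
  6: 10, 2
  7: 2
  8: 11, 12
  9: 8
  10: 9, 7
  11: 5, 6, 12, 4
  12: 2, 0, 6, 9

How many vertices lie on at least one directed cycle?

11

A vertex is on a directed cycle iff it belongs to a strongly connected component of size ≥ 2 (or has a self-loop).
The vertices on cycles are {0, 1, 3, 4, 5, 6, 8, 9, 10, 11, 12} — 11 in total.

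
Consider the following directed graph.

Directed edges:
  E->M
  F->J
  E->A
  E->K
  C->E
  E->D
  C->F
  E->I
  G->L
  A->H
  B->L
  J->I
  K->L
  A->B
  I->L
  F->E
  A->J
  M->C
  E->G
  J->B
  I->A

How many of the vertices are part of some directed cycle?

7

A vertex is on a directed cycle iff it belongs to a strongly connected component of size ≥ 2 (or has a self-loop).
The vertices on cycles are {A, C, E, F, I, J, M} — 7 in total.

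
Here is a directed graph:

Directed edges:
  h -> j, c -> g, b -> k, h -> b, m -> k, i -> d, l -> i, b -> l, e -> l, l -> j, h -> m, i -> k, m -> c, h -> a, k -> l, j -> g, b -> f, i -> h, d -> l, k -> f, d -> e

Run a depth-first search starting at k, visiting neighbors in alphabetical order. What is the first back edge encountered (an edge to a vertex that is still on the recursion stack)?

DFS from k (visiting neighbors in alphabetical order); mark gray on enter, black on exit:
k gray
  f gray
  f black
  l gray
    i gray
      d gray
        e gray
          e→l: l is gray → back edge
First back edge: e → l.

e->l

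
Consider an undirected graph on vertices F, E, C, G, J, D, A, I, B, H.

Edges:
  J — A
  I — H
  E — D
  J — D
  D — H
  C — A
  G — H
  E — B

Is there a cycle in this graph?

DFS, tracking each vertex's parent; an edge to a visited non-parent vertex closes a cycle.
Start from H:
visit H (parent –)
  visit I (parent H)
    I–H: parent, skip
  visit D (parent H)
    D–H: parent, skip
    visit E (parent D)
      visit B (parent E)
        B–E: parent, skip
      E–D: parent, skip
    visit J (parent D)
      visit A (parent J)
        A–J: parent, skip
        visit C (parent A)
          C–A: parent, skip
      J–D: parent, skip
  visit G (parent H)
    G–H: parent, skip
visit F (parent –)
No non-parent visited neighbor found — the graph is a forest.

No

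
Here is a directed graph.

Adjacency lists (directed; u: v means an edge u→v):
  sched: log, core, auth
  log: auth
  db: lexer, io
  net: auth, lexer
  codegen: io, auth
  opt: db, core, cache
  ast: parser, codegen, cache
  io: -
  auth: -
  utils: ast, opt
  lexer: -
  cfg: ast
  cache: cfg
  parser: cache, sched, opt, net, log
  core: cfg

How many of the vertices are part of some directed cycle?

7

A vertex is on a directed cycle iff it belongs to a strongly connected component of size ≥ 2 (or has a self-loop).
The vertices on cycles are {ast, cfg, opt, core, cache, sched, parser} — 7 in total.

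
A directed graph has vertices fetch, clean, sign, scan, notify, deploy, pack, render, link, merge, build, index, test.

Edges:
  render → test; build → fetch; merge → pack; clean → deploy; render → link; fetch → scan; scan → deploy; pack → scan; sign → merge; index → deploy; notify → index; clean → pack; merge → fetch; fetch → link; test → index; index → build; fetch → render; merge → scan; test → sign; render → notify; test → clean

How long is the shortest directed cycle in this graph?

5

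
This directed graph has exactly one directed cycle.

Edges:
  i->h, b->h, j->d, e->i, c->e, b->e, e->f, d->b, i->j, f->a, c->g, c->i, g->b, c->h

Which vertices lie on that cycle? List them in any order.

b, d, e, i, j

DFS with gray/black marking from e:
e gray
  i gray
    j gray
      d gray
        b gray
          b→e: e is gray → back edge
Back edge closes the cycle e → i → j → d → b → e; its vertices are {b, d, e, i, j}.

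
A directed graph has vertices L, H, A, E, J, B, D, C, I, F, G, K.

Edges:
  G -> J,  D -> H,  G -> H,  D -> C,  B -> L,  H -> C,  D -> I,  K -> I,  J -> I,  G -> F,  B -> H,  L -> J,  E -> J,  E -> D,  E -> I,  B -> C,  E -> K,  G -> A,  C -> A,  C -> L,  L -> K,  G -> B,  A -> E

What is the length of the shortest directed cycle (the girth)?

4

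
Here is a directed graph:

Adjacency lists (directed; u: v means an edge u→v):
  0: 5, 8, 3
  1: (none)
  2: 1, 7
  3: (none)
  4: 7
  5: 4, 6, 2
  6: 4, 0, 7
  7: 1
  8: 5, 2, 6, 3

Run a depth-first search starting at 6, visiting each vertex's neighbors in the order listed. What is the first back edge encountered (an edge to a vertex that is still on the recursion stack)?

5->6

DFS from 6 (visiting each vertex's neighbors in the order listed); mark gray on enter, black on exit:
6 gray
  4 gray
    7 gray
      1 gray
      1 black
    7 black
  4 black
  0 gray
    5 gray
      5→4: 4 black — skip
      5→6: 6 is gray → back edge
First back edge: 5 → 6.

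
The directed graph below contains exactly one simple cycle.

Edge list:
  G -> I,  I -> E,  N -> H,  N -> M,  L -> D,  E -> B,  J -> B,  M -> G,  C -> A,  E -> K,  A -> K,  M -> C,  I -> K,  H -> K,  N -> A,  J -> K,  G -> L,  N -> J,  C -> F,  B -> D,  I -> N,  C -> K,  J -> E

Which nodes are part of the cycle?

DFS with gray/black marking from N:
N gray
  M gray
    G gray
      I gray
        E gray
          B gray
            D gray
            D black
          B black
          K gray
          K black
        E black
        I→N: N is gray → back edge
Back edge closes the cycle N → M → G → I → N; its vertices are {G, I, M, N}.

G, I, M, N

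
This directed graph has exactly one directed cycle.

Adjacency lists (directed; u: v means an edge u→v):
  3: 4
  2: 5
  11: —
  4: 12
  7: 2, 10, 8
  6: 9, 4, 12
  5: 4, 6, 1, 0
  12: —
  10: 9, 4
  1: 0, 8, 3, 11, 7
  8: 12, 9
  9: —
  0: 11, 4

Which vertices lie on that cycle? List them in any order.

DFS with gray/black marking from 5:
5 gray
  4 gray
    12 gray
    12 black
  4 black
  6 gray
    9 gray
    9 black
    6→4: 4 black — skip
    6→12: 12 black — skip
  6 black
  1 gray
    0 gray
      11 gray
      11 black
      0→4: 4 black — skip
    0 black
    8 gray
      8→12: 12 black — skip
      8→9: 9 black — skip
    8 black
    3 gray
      3→4: 4 black — skip
    3 black
    1→11: 11 black — skip
    7 gray
      2 gray
        2→5: 5 is gray → back edge
Back edge closes the cycle 5 → 1 → 7 → 2 → 5; its vertices are {1, 2, 5, 7}.

1, 2, 5, 7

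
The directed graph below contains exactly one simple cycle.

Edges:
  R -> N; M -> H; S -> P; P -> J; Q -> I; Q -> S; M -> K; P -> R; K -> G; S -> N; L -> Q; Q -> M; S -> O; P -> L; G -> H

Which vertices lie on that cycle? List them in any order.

L, P, Q, S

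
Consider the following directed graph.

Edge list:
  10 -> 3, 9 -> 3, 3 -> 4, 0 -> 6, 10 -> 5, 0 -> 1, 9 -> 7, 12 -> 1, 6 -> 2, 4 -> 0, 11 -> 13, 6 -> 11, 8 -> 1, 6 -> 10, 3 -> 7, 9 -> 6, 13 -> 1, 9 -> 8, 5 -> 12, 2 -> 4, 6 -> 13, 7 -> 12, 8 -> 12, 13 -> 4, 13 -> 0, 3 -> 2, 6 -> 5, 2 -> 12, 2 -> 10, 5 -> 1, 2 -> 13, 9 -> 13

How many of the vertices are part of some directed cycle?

8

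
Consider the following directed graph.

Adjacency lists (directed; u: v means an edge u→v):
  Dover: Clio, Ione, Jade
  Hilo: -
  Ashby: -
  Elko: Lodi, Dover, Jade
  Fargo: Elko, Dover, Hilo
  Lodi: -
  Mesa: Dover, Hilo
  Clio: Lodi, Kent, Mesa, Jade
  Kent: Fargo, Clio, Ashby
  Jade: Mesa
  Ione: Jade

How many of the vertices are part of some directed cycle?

8

A vertex is on a directed cycle iff it belongs to a strongly connected component of size ≥ 2 (or has a self-loop).
The vertices on cycles are {Clio, Elko, Ione, Jade, Kent, Mesa, Dover, Fargo} — 8 in total.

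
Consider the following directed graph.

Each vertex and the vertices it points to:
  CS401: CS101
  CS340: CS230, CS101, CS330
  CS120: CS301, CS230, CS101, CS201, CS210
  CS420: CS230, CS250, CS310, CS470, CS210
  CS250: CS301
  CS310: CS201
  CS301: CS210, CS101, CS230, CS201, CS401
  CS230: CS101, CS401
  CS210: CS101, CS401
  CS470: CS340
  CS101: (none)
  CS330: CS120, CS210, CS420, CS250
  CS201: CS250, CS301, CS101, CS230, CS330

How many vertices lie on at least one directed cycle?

A vertex is on a directed cycle iff it belongs to a strongly connected component of size ≥ 2 (or has a self-loop).
The vertices on cycles are {CS120, CS201, CS250, CS301, CS310, CS330, CS340, CS420, CS470} — 9 in total.

9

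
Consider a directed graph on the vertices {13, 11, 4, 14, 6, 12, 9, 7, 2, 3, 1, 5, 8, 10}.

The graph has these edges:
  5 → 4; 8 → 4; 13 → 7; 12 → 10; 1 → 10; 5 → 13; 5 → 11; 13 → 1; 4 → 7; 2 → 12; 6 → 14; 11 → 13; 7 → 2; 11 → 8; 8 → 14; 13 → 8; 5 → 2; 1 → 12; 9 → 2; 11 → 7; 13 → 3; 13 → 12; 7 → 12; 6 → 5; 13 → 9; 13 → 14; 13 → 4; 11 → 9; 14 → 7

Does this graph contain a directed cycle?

DFS with white/gray/black marking, starting from 3:
3 gray
3 black
13 gray
  7 gray
    2 gray
      12 gray
        10 gray
        10 black
      12 black
    2 black
    7→12: 12 black — skip
  7 black
  8 gray
    14 gray
      14→7: 7 black — skip
    14 black
    4 gray
      4→7: 7 black — skip
    4 black
  8 black
  9 gray
    9→2: 2 black — skip
  9 black
  13→3: 3 black — skip
  1 gray
    1→10: 10 black — skip
    1→12: 12 black — skip
  1 black
  13→4: 4 black — skip
  13→12: 12 black — skip
  13→14: 14 black — skip
13 black
11 gray
  11→9: 9 black — skip
  11→8: 8 black — skip
  11→13: 13 black — skip
  11→7: 7 black — skip
11 black
6 gray
  6→14: 14 black — skip
  5 gray
    5→4: 4 black — skip
    5→13: 13 black — skip
    5→2: 2 black — skip
    5→11: 11 black — skip
  5 black
6 black
Every edge goes to a white or black vertex — no back edge, so the graph is acyclic.

No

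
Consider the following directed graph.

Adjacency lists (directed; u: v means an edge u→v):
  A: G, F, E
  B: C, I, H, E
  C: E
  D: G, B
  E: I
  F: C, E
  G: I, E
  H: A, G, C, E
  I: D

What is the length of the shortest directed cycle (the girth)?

For each vertex v, BFS finds the shortest path from v back to v.
The shortest such closed walk is B → I → D → B, length 3.

3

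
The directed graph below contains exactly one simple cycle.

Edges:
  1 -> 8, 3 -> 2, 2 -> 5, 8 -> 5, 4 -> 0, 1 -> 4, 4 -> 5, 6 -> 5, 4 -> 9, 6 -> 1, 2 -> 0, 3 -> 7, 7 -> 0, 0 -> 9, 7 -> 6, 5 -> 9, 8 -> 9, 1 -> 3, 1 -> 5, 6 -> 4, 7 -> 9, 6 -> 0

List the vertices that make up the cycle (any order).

1, 3, 6, 7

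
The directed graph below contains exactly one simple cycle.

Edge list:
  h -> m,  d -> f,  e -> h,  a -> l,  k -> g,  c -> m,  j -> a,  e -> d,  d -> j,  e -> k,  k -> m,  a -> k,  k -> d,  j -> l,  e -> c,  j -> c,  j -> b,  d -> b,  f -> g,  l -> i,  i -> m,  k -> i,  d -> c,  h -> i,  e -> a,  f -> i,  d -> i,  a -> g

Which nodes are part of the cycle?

DFS with gray/black marking from k:
k gray
  m gray
  m black
  d gray
    b gray
    b black
    i gray
      i→m: m black — skip
    i black
    c gray
      c→m: m black — skip
    c black
    j gray
      a gray
        a→k: k is gray → back edge
Back edge closes the cycle k → d → j → a → k; its vertices are {a, d, j, k}.

a, d, j, k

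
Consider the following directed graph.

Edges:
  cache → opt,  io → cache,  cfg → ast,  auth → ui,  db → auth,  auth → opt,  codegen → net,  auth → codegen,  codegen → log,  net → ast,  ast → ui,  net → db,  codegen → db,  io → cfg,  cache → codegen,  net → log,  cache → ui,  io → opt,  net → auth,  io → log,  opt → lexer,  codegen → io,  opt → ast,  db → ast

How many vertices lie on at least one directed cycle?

A vertex is on a directed cycle iff it belongs to a strongly connected component of size ≥ 2 (or has a self-loop).
The vertices on cycles are {db, io, net, auth, cache, codegen} — 6 in total.

6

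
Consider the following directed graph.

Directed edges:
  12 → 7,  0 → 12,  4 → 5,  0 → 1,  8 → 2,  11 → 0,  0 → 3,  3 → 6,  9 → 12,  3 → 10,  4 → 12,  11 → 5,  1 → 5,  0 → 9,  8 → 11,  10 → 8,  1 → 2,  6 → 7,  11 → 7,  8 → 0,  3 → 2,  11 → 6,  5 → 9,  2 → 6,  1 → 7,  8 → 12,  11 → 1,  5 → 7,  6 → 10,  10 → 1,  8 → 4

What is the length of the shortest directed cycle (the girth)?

4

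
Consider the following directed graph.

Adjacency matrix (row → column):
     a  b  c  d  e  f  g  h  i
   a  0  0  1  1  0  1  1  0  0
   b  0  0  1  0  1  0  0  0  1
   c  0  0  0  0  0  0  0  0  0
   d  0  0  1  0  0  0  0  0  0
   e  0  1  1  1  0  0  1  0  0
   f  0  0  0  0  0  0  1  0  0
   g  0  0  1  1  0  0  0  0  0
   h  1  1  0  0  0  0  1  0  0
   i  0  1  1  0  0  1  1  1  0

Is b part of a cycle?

b is on a cycle iff b can reach itself via ≥1 edge.
b → e → b — yes.

Yes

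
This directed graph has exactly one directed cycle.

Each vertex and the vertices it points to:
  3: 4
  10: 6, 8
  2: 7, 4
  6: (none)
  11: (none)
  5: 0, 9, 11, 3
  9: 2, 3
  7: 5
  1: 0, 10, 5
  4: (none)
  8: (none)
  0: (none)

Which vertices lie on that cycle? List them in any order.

2, 5, 7, 9

DFS with gray/black marking from 5:
5 gray
  0 gray
  0 black
  9 gray
    2 gray
      7 gray
        7→5: 5 is gray → back edge
Back edge closes the cycle 5 → 9 → 2 → 7 → 5; its vertices are {2, 5, 7, 9}.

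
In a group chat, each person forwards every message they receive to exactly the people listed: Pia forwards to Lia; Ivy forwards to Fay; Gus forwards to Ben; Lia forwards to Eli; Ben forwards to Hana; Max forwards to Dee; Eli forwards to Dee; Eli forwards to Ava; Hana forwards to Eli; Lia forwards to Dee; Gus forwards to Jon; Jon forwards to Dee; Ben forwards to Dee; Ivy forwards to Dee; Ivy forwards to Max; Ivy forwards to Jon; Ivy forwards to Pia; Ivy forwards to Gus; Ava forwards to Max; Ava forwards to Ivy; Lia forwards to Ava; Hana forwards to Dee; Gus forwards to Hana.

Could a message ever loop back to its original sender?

Yes

DFS with white/gray/black marking, starting from Dee:
Dee gray
Dee black
Max gray
  Max→Dee: Dee black — skip
Max black
Fay gray
Fay black
Pia gray
  Lia gray
    Lia→Dee: Dee black — skip
    Eli gray
      Eli→Dee: Dee black — skip
      Ava gray
        Ava→Max: Max black — skip
        Ivy gray
          Ivy→Dee: Dee black — skip
          Ivy→Fay: Fay black — skip
          Gus gray
            Hana gray
              Hana→Eli: Eli is gray → back edge
Back edge found, so a cycle exists: Eli → Ava → Ivy → Gus → Hana → Eli.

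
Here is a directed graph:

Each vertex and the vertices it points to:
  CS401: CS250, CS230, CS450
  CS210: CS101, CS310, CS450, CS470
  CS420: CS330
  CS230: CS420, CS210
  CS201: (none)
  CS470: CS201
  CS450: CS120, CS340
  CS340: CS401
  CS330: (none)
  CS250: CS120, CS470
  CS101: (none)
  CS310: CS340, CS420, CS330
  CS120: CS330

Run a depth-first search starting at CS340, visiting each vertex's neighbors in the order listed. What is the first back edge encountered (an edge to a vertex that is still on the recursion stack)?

CS310→CS340

DFS from CS340 (visiting each vertex's neighbors in the order listed); mark gray on enter, black on exit:
CS340 gray
  CS401 gray
    CS250 gray
      CS120 gray
        CS330 gray
        CS330 black
      CS120 black
      CS470 gray
        CS201 gray
        CS201 black
      CS470 black
    CS250 black
    CS230 gray
      CS420 gray
        CS420→CS330: CS330 black — skip
      CS420 black
      CS210 gray
        CS101 gray
        CS101 black
        CS310 gray
          CS310→CS340: CS340 is gray → back edge
First back edge: CS310 → CS340.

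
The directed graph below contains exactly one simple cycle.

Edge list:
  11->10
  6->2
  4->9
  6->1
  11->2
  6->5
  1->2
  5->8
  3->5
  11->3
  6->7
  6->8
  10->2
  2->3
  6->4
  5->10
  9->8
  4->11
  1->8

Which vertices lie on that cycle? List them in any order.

2, 3, 5, 10

DFS with gray/black marking from 10:
10 gray
  2 gray
    3 gray
      5 gray
        5→10: 10 is gray → back edge
Back edge closes the cycle 10 → 2 → 3 → 5 → 10; its vertices are {2, 3, 5, 10}.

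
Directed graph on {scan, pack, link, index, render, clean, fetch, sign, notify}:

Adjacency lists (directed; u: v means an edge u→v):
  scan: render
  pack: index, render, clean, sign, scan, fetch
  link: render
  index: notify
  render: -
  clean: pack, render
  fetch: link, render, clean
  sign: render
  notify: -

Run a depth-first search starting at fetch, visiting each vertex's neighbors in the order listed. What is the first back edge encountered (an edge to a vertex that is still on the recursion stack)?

pack→clean

DFS from fetch (visiting each vertex's neighbors in the order listed); mark gray on enter, black on exit:
fetch gray
  link gray
    render gray
    render black
  link black
  fetch→render: render black — skip
  clean gray
    pack gray
      index gray
        notify gray
        notify black
      index black
      pack→render: render black — skip
      pack→clean: clean is gray → back edge
First back edge: pack → clean.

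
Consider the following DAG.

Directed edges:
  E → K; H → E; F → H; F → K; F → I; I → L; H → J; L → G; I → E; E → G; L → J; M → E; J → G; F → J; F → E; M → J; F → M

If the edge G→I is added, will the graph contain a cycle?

Yes

Adding G→I creates a cycle iff I can already reach G.
Path from I: I → L → G.
So I → … → G → I is a cycle.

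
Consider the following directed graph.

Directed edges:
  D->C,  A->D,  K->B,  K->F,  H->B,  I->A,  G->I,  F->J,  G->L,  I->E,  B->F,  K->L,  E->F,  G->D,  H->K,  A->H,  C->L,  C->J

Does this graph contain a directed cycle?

No

DFS with white/gray/black marking, starting from D:
D gray
  C gray
    J gray
    J black
    L gray
    L black
  C black
D black
K gray
  B gray
    F gray
      F→J: J black — skip
    F black
  B black
  K→F: F black — skip
  K→L: L black — skip
K black
E gray
  E→F: F black — skip
E black
I gray
  I→E: E black — skip
  A gray
    A→D: D black — skip
    H gray
      H→B: B black — skip
      H→K: K black — skip
    H black
  A black
I black
G gray
  G→L: L black — skip
  G→D: D black — skip
  G→I: I black — skip
G black
Every edge goes to a white or black vertex — no back edge, so the graph is acyclic.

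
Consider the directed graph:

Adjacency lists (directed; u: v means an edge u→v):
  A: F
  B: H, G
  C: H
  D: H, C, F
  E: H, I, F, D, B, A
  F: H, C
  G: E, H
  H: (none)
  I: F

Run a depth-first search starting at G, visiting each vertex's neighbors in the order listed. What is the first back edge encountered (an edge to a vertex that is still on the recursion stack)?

DFS from G (visiting each vertex's neighbors in the order listed); mark gray on enter, black on exit:
G gray
  E gray
    H gray
    H black
    I gray
      F gray
        F→H: H black — skip
        C gray
          C→H: H black — skip
        C black
      F black
    I black
    E→F: F black — skip
    D gray
      D→H: H black — skip
      D→C: C black — skip
      D→F: F black — skip
    D black
    B gray
      B→H: H black — skip
      B→G: G is gray → back edge
First back edge: B → G.

B→G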